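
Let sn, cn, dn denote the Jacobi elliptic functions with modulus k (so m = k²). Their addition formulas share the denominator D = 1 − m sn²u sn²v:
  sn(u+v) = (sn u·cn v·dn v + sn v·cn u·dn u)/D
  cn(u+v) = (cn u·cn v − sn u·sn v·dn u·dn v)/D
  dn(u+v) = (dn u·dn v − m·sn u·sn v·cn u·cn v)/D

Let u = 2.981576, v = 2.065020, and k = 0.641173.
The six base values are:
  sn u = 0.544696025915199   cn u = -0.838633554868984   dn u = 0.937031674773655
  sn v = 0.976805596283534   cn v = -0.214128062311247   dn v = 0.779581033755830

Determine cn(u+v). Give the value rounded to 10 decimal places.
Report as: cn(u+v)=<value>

cn(u+v)=-0.2366311423

m = k² = 0.411102815929
D = 1 − m·sn²u·sn²v = 0.8836208601236935
cn(u+v) = (cn u·cn v − sn u·sn v·dn u·dn v)/D = -0.2090922134780571/0.8836208601236935 = -0.2366311422851509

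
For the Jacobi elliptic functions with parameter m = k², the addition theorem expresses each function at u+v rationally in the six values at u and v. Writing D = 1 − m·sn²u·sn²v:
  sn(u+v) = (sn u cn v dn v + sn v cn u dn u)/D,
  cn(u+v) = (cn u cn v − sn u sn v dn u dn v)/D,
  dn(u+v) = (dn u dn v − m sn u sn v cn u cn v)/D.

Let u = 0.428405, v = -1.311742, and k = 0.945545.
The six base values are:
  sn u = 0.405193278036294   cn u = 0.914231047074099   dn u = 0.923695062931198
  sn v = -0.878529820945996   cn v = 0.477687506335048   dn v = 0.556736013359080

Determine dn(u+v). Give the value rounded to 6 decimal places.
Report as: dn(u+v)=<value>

dn(u+v)=0.736708

m = k² = 0.894055347025
D = 1 − m·sn²u·sn²v = 0.8867073110814968
dn(u+v) = (dn u·dn v − m·sn u·sn v·cn u·cn v)/D = 0.6532441271125967/0.8867073110814968 = 0.7367077263813802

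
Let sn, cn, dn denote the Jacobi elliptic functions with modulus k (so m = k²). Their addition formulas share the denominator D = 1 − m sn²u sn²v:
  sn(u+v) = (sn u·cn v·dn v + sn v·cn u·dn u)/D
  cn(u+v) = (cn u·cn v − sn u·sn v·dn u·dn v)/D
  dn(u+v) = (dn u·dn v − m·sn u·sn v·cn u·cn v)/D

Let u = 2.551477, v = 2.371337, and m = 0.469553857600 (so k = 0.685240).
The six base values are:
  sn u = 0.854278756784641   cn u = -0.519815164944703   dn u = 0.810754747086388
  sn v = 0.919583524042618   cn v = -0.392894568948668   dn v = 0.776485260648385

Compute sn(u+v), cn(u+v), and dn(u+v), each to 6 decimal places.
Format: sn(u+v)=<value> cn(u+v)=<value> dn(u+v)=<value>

sn(u+v)=-0.912635 cn(u+v)=-0.408776 dn(u+v)=0.780325

m = k² = 0.4695538576
D = 1 − m·sn²u·sn²v = 0.7102209463479293
sn(u+v) = (sn u·cn v·dn v + sn v·cn u·dn u)/D = -0.6481723479813576/0.7102209463479293 = -0.9126347952906266
cn(u+v) = (cn u·cn v − sn u·sn v·dn u·dn v)/D = -0.2903212013334234/0.7102209463479293 = -0.4087758926659399
dn(u+v) = (dn u·dn v − m·sn u·sn v·cn u·cn v)/D = 0.554203351407608/0.7102209463479293 = 0.7803252695621145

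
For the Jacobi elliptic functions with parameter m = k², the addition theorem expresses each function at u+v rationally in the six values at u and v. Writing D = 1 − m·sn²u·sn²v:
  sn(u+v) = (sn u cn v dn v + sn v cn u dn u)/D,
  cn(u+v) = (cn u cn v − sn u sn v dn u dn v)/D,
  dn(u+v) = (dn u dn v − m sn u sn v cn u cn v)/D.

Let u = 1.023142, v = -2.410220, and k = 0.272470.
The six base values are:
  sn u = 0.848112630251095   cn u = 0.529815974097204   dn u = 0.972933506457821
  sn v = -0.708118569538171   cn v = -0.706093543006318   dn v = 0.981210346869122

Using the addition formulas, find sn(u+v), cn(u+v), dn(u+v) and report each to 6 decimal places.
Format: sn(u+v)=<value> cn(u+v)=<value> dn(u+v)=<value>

m = k² = 0.0742399009
D = 1 − m·sn²u·sn²v = 0.9732233395176066
sn(u+v) = (sn u·cn v·dn v + sn v·cn u·dn u)/D = -0.9526126521794706/0.9732233395176066 = -0.9788222430543518
cn(u+v) = (cn u·cn v − sn u·sn v·dn u·dn v)/D = 0.1992305285075494/0.9732233395176066 = 0.2047120331149284
dn(u+v) = (dn u·dn v − m·sn u·sn v·cn u·cn v)/D = 0.9379728788657512/0.9732233395176066 = 0.9637796801407086

sn(u+v)=-0.978822 cn(u+v)=0.204712 dn(u+v)=0.963780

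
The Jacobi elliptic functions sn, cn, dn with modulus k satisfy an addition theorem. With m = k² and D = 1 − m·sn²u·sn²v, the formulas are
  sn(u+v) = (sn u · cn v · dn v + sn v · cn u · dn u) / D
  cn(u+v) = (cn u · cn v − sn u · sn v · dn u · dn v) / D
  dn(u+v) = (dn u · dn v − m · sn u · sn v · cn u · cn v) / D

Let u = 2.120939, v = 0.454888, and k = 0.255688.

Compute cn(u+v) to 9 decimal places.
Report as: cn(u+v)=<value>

cn(u+v)=-0.815792389

sn u = 0.873954477120469, cn u = -0.4860077899798393, dn u = 0.9747131756752998
sn v = 0.4384780575965705, cn v = 0.8987418945427762, dn v = 0.9936953988621475
m = k² = 0.065376353344
D = 1 − m·sn²u·sn²v = 0.9903994957178839
cn(u+v) = (cn u·cn v − sn u·sn v·dn u·dn v)/D = -0.8079603703033795/0.9903994957178839 = -0.8157923886236788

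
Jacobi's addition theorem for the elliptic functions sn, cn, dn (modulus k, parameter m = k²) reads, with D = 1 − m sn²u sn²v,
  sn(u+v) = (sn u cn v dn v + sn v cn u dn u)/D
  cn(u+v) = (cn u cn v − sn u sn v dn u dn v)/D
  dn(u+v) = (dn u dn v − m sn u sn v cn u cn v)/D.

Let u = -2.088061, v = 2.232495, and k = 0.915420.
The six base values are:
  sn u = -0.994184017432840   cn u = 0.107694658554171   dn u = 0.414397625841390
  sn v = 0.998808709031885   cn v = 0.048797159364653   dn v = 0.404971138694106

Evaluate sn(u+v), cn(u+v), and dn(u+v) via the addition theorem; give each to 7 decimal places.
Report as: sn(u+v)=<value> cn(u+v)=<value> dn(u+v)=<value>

sn(u+v)=0.1435180 cn(u+v)=0.9896477 dn(u+v)=0.9913322

m = k² = 0.8379937764
D = 1 − m·sn²u·sn²v = 0.1736976489555878
sn(u+v) = (sn u·cn v·dn v + sn v·cn u·dn u)/D = 0.02492873640245436/0.1736976489555878 = 0.1435179839931414
cn(u+v) = (cn u·cn v − sn u·sn v·dn u·dn v)/D = 0.1718994803775613/0.1736976489555878 = 0.9896477091725845
dn(u+v) = (dn u·dn v − m·sn u·sn v·cn u·cn v)/D = 0.1721920695306793/0.1736976489555878 = 0.9913321830550887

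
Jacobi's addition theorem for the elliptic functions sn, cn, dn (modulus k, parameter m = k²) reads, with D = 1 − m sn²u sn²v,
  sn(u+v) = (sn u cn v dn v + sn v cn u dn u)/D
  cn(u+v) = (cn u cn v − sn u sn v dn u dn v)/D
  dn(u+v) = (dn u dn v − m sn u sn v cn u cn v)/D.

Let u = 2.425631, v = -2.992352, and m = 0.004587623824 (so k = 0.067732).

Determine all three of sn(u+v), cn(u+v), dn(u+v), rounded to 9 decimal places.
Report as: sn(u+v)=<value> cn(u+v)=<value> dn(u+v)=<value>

sn(u+v)=-0.536758463 cn(u+v)=0.843735949 dn(u+v)=0.999338912

sn u = 0.6588712738407709, cn u = -0.7522557042039893, dn u = 0.9990037339285942
sn v = -0.1522558897038322, cn v = -0.9883411071338147, dn v = 0.999946823768825
m = k² = 0.004587623824
D = 1 − m·sn²u·sn²v = 0.9999538324159509
sn(u+v) = (sn u·cn v·dn v + sn v·cn u·dn u)/D = -0.5367336826059529/0.9999538324159509 = -0.5367584634474281
cn(u+v) = (cn u·cn v − sn u·sn v·dn u·dn v)/D = 0.8436969959171361/0.9999538324159509 = 0.8437359491674845
dn(u+v) = (dn u·dn v − m·sn u·sn v·cn u·cn v)/D = 0.9992927750754665/0.9999538324159509 = 0.9993389121386862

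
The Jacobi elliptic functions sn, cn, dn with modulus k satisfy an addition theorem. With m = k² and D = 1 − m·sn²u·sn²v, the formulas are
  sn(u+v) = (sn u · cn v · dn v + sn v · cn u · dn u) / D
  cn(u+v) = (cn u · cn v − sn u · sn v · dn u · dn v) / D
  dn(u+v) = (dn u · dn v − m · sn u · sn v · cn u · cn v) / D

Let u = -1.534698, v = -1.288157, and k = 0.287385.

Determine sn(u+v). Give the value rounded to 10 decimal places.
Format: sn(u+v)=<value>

sn u = -0.9977445061126421, cn u = 0.06712600481214328, dn u = 0.9580093969904175
sn v = -0.9542293851100834, cn v = 0.2990757104688245, dn v = 0.9616637886771245
m = k² = 0.082590138225
D = 1 − m·sn²u·sn²v = 0.9251360985973317
sn(u+v) = (sn u·cn v·dn v + sn v·cn u·dn u)/D = -0.3483255343438449/0.9251360985973317 = -0.376512747553541

sn(u+v)=-0.3765127476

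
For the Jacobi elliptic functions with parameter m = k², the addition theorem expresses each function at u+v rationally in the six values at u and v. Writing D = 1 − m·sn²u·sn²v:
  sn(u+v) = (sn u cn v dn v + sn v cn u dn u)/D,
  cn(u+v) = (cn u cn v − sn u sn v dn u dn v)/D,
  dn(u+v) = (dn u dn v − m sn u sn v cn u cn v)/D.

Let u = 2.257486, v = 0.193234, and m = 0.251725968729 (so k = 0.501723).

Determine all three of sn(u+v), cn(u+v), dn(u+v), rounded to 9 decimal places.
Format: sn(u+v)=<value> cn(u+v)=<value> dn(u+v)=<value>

sn(u+v)=0.780200102 cn(u+v)=-0.625530016 dn(u+v)=0.920201789

sn u = 0.8774835432730173, cn u = -0.4796067464965758, dn u = 0.8978734325954956
sn v = 0.1917389632169857, cn v = 0.9814459587692414, dn v = 0.9953620392978395
m = k² = 0.251725968729
D = 1 − m·sn²u·sn²v = 0.9928743131810753
sn(u+v) = (sn u·cn v·dn v + sn v·cn u·dn u)/D = 0.7746406406152933/0.9928743131810753 = 0.7802001021996611
cn(u+v) = (cn u·cn v − sn u·sn v·dn u·dn v)/D = -0.621072684701171/0.9928743131810753 = -0.6255300156888064
dn(u+v) = (dn u·dn v − m·sn u·sn v·cn u·cn v)/D = 0.9136447189348669/0.9928743131810753 = 0.9202017886912954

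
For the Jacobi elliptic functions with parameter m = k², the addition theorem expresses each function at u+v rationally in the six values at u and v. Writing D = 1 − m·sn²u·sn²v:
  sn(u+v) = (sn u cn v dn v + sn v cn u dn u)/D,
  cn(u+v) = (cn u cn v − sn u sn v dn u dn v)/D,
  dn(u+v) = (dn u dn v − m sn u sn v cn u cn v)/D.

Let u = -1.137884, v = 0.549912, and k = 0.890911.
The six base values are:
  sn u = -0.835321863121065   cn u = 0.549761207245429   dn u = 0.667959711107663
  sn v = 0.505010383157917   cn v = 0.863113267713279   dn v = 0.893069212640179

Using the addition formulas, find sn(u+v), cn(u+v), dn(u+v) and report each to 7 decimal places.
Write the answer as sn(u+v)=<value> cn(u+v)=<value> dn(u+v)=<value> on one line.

sn(u+v)=-0.5338360 cn(u+v)=0.8455881 dn(u+v)=0.8796615

m = k² = 0.793722409921
D = 1 − m·sn²u·sn²v = 0.858753740981206
sn(u+v) = (sn u·cn v·dn v + sn v·cn u·dn u)/D = -0.4584336304950099/0.858753740981206 = -0.5338359632310968
cn(u+v) = (cn u·cn v − sn u·sn v·dn u·dn v)/D = 0.7261519084051084/0.858753740981206 = 0.8455880583127502
dn(u+v) = (dn u·dn v − m·sn u·sn v·cn u·cn v)/D = 0.7554125891679358/0.858753740981206 = 0.879661482819052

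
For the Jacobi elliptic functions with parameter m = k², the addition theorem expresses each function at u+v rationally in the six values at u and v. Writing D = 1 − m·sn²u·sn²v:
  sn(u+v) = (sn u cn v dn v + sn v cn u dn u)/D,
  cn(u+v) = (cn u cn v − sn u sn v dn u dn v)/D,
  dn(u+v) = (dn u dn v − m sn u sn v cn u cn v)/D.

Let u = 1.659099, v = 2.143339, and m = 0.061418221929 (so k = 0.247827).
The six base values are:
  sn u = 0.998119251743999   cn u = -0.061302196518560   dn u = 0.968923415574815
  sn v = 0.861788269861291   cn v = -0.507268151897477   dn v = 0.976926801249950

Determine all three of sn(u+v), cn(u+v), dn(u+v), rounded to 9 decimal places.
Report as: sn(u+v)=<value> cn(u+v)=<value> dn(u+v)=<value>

m = k² = 0.061418221929
D = 1 − m·sn²u·sn²v = 0.9545573906498265
sn(u+v) = (sn u·cn v·dn v + sn v·cn u·dn u)/D = -0.5458195751851969/0.9545573906498265 = -0.571803833411864
cn(u+v) = (cn u·cn v − sn u·sn v·dn u·dn v)/D = -0.7831097007372956/0.9545573906498265 = -0.8203903803040948
dn(u+v) = (dn u·dn v − m·sn u·sn v·cn u·cn v)/D = 0.9449244182757389/0.9545573906498265 = 0.9899084408455213

sn(u+v)=-0.571803833 cn(u+v)=-0.820390380 dn(u+v)=0.989908441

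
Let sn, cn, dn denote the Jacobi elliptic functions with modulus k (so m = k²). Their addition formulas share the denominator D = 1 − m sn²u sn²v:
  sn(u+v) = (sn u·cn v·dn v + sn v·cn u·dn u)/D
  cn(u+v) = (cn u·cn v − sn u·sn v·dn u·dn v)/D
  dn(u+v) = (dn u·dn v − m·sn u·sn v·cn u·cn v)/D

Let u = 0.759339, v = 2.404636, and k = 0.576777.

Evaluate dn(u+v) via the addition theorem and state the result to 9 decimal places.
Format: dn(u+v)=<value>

sn u = 0.672682833171182, cn u = 0.7399309467489461, dn u = 0.9216644304498935
sn v = 0.8466120866478804, cn v = -0.5322104609472853, dn v = 0.8726722636471892
m = k² = 0.332671707729
D = 1 − m·sn²u·sn²v = 0.8921039649274384
dn(u+v) = (dn u·dn v − m·sn u·sn v·cn u·cn v)/D = 0.8789189636665802/0.8921039649274384 = 0.9852203310609312

dn(u+v)=0.985220331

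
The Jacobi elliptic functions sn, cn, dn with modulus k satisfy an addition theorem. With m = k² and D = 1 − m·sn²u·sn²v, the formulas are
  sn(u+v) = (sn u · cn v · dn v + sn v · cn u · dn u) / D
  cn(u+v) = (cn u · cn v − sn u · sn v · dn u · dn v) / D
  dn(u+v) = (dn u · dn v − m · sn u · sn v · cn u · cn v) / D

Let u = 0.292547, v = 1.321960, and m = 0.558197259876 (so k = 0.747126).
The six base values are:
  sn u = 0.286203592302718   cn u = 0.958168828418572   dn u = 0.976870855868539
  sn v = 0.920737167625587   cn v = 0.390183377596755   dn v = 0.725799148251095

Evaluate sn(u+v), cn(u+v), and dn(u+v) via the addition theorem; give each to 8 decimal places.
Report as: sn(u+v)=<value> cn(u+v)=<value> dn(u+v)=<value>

m = k² = 0.558197259876
D = 1 − m·sn²u·sn²v = 0.9612377292360373
sn(u+v) = (sn u·cn v·dn v + sn v·cn u·dn u)/D = 0.9428679799395054/0.9612377292360373 = 0.9808894836960554
cn(u+v) = (cn u·cn v − sn u·sn v·dn u·dn v)/D = 0.1870239142774259/0.9612377292360373 = 0.1945657235344547
dn(u+v) = (dn u·dn v − m·sn u·sn v·cn u·cn v)/D = 0.6540188014679108/0.9612377292360373 = 0.6803923541242031

sn(u+v)=0.98088948 cn(u+v)=0.19456572 dn(u+v)=0.68039235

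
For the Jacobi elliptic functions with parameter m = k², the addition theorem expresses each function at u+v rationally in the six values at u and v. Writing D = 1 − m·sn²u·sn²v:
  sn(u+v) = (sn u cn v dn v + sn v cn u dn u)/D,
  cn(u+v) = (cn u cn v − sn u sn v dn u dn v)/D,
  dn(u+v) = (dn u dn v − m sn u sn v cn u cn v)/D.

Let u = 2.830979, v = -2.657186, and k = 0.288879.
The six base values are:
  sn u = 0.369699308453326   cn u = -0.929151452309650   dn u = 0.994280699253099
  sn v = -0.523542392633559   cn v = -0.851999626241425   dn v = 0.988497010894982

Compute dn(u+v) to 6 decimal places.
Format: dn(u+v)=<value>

m = k² = 0.083451076641
D = 1 − m·sn²u·sn²v = 0.9968736836108015
dn(u+v) = (dn u·dn v − m·sn u·sn v·cn u·cn v)/D = 0.9956301954950055/0.9968736836108015 = 0.998752612155141

dn(u+v)=0.998753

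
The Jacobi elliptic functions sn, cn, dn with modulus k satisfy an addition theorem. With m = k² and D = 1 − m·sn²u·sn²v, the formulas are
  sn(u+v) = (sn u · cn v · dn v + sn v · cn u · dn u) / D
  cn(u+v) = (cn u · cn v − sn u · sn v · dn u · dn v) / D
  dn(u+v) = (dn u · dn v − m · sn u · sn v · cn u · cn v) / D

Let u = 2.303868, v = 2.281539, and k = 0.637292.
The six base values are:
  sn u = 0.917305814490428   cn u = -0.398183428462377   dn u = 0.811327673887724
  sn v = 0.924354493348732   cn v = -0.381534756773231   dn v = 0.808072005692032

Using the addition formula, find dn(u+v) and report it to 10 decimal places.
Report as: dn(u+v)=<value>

m = k² = 0.406141093264
D = 1 − m·sn²u·sn²v = 0.7080003441115468
dn(u+v) = (dn u·dn v − m·sn u·sn v·cn u·cn v)/D = 0.603293687649989/0.7080003441115468 = 0.8521093141657272

dn(u+v)=0.8521093142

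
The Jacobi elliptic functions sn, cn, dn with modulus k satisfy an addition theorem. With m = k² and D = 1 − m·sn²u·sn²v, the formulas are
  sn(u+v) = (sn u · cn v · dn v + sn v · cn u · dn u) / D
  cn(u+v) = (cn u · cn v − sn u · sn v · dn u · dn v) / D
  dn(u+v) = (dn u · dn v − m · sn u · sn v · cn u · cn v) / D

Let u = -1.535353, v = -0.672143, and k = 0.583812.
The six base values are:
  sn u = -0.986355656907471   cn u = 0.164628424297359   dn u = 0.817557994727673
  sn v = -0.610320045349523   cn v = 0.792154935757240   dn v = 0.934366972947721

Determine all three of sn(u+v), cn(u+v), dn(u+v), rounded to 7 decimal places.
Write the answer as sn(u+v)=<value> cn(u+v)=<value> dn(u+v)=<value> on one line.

m = k² = 0.340836451344
D = 1 − m·sn²u·sn²v = 0.8764825313799644
sn(u+v) = (sn u·cn v·dn v + sn v·cn u·dn u)/D = -0.8122093453917378/0.8764825313799644 = -0.926669176296038
cn(u+v) = (cn u·cn v − sn u·sn v·dn u·dn v)/D = -0.3294504622436505/0.8764825313799644 = -0.3758779558617697
dn(u+v) = (dn u·dn v − m·sn u·sn v·cn u·cn v)/D = 0.7371412803366095/0.8764825313799644 = 0.8410222154411096

sn(u+v)=-0.9266692 cn(u+v)=-0.3758780 dn(u+v)=0.8410222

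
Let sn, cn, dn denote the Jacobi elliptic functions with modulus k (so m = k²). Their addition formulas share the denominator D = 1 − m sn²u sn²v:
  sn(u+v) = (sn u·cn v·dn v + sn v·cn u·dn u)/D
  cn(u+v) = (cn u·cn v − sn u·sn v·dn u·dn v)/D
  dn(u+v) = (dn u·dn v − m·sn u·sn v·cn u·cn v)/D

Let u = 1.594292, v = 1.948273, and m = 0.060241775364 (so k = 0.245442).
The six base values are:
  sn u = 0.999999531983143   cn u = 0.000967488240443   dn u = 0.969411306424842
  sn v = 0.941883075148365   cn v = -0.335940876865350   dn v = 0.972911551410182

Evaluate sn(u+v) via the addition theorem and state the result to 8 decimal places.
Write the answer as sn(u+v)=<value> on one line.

sn(u+v)=-0.34436092

m = k² = 0.060241775364
D = 1 − m·sn²u·sn²v = 0.9465569368919112
sn(u+v) = (sn u·cn v·dn v + sn v·cn u·dn u)/D = -0.3259572202044507/0.9465569368919112 = -0.3443609227298624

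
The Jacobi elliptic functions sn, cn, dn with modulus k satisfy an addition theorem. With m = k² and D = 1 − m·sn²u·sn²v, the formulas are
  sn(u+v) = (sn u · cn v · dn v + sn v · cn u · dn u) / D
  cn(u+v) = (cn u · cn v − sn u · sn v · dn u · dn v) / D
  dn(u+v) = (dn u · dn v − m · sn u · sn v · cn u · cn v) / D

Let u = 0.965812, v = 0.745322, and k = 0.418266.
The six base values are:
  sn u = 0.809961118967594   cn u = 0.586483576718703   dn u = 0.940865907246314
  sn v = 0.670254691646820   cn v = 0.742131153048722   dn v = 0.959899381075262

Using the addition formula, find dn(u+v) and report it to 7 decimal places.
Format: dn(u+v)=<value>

dn(u+v)=0.9086489

m = k² = 0.174946446756
D = 1 − m·sn²u·sn²v = 0.9484399660266672
dn(u+v) = (dn u·dn v − m·sn u·sn v·cn u·cn v)/D = 0.8617989620843898/0.9484399660266672 = 0.9086489318820614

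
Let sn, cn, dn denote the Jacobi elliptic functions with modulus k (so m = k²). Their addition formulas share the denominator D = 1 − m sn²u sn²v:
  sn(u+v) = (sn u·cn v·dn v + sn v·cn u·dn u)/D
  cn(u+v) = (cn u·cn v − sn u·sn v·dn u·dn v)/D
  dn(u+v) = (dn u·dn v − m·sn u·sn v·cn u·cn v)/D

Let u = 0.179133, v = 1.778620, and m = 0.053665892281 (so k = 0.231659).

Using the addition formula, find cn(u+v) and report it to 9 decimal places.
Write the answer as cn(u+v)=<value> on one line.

sn u = 0.1781262509988096, cn u = 0.984007641588778, dn u = 0.9991482557563519
sn v = 0.9836494464471684, cn v = -0.1800937714197225, dn v = 0.9736912728059548
m = k² = 0.053665892281
D = 1 − m·sn²u·sn²v = 0.9983524639991318
cn(u+v) = (cn u·cn v − sn u·sn v·dn u·dn v)/D = -0.3476724726268874/0.9983524639991318 = -0.3482462208128428

cn(u+v)=-0.348246221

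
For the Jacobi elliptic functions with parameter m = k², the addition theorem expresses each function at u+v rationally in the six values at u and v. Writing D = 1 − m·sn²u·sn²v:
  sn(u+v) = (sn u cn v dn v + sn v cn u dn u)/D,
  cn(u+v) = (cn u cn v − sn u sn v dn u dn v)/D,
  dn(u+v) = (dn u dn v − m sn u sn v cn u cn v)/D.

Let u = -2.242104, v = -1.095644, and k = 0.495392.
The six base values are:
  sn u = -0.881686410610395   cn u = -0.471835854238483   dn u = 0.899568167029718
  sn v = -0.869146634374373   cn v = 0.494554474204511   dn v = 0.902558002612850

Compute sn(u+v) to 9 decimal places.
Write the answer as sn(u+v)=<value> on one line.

sn(u+v)=-0.028794981

m = k² = 0.245413233664
D = 1 − m·sn²u·sn²v = 0.8558839409176371
sn(u+v) = (sn u·cn v·dn v + sn v·cn u·dn u)/D = -0.02464516188804453/0.8558839409176371 = -0.02879498108309076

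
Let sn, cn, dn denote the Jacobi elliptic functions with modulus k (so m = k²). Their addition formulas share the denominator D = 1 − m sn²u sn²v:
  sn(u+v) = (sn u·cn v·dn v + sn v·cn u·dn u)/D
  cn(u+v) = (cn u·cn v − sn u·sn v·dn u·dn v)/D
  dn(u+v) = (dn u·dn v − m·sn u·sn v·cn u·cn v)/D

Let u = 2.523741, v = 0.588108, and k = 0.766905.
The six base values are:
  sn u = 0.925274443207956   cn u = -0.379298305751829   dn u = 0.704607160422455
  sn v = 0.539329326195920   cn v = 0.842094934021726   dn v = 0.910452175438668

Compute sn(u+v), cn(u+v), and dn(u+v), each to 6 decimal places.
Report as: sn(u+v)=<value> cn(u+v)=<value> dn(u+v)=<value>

sn(u+v)=0.662253 cn(u+v)=-0.749280 dn(u+v)=0.861425

m = k² = 0.588143279025
D = 1 − m·sn²u·sn²v = 0.853535509987532
sn(u+v) = (sn u·cn v·dn v + sn v·cn u·dn u)/D = 0.5652568779751314/0.853535509987532 = 0.6622534989591568
cn(u+v) = (cn u·cn v − sn u·sn v·dn u·dn v)/D = -0.6395369643042408/0.853535509987532 = -0.7492798563396417
dn(u+v) = (dn u·dn v − m·sn u·sn v·cn u·cn v)/D = 0.7352564642094783/0.853535509987532 = 0.8614245753175735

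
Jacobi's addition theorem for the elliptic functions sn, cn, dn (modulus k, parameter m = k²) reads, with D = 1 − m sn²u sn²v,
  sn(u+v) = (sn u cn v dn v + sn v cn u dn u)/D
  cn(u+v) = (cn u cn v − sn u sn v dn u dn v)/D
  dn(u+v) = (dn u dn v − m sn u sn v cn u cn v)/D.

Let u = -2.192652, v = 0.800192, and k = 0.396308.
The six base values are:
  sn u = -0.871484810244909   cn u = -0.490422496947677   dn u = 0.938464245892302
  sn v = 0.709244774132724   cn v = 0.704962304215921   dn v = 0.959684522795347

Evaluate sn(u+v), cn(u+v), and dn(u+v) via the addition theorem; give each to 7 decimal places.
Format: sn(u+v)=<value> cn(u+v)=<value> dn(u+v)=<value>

sn(u+v)=-0.9744944 cn(u+v)=0.2244118 dn(u+v)=0.9224151

m = k² = 0.157060030864
D = 1 − m·sn²u·sn²v = 0.9399963580063617
sn(u+v) = (sn u·cn v·dn v + sn v·cn u·dn u)/D = -0.9160212012705224/0.9399963580063617 = -0.9744944152904079
cn(u+v) = (cn u·cn v − sn u·sn v·dn u·dn v)/D = 0.210946229850484/0.9399963580063617 = 0.2244117522943173
dn(u+v) = (dn u·dn v − m·sn u·sn v·cn u·cn v)/D = 0.867066832148553/0.9399963580063617 = 0.922415097423904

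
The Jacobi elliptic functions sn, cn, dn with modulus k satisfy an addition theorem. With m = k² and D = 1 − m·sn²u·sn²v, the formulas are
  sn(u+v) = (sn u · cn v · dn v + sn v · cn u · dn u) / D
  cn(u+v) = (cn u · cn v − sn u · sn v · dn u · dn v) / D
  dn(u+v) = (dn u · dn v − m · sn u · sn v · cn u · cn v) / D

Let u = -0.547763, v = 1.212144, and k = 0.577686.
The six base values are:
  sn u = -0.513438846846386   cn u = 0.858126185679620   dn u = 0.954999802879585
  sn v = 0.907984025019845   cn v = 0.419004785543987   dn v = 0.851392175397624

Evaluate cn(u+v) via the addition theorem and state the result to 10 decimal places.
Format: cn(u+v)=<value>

m = k² = 0.333721114596
D = 1 − m·sn²u·sn²v = 0.9274700213821778
cn(u+v) = (cn u·cn v − sn u·sn v·dn u·dn v)/D = 0.738611917556357/0.9274700213821778 = 0.7963728212537028

cn(u+v)=0.7963728213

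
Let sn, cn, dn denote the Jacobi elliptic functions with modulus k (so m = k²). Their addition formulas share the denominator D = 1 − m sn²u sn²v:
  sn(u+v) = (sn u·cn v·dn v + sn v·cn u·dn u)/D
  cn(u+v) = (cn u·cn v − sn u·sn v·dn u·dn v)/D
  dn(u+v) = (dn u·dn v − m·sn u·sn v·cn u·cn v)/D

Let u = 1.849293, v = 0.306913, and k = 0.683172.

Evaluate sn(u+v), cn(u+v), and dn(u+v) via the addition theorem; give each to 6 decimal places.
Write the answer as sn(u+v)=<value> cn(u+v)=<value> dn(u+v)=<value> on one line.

sn(u+v)=0.970737 cn(u+v)=-0.240144 dn(u+v)=0.748460

sn u = 0.9998658662348929, cn u = -0.0163783252607631, dn u = 0.730343218568226
sn v = 0.3000171512827687, cn v = 0.9539338074186134, dn v = 0.978769655522256
m = k² = 0.466723981584
D = 1 − m·sn²u·sn²v = 0.9580013077239149
sn(u+v) = (sn u·cn v·dn v + sn v·cn u·dn u)/D = 0.9299674810720585/0.9580013077239149 = 0.9707371728766623
cn(u+v) = (cn u·cn v − sn u·sn v·dn u·dn v)/D = -0.2300586658859465/0.9580013077239149 = -0.2401444173730156
dn(u+v) = (dn u·dn v − m·sn u·sn v·cn u·cn v)/D = 0.7170252180581487/0.9580013077239149 = 0.7484595399579425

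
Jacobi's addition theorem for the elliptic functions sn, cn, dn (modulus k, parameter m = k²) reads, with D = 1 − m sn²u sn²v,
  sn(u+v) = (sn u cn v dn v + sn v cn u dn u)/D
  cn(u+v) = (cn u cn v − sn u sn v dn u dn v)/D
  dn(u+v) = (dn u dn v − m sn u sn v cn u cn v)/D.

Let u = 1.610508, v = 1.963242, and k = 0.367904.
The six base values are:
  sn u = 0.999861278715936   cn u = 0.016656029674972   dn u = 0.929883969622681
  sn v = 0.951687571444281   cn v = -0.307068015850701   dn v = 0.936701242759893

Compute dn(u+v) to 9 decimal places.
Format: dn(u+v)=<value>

dn(u+v)=0.993434305

m = k² = 0.135353353216
D = 1 − m·sn²u·sn²v = 0.877443227730175
dn(u+v) = (dn u·dn v − m·sn u·sn v·cn u·cn v)/D = 0.871682202687745/0.877443227730175 = 0.9934343045106942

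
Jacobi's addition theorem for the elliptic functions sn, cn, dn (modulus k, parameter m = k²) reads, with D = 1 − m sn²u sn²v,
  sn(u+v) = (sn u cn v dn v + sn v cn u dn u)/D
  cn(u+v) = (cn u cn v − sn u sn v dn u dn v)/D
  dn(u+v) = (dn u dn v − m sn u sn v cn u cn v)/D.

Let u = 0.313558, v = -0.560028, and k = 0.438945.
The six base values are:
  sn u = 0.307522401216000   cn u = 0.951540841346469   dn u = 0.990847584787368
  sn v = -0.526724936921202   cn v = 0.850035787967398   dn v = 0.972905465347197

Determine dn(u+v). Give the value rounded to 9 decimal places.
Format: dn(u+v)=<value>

dn(u+v)=0.994270567

m = k² = 0.192672713025
D = 1 − m·sn²u·sn²v = 0.9949447634019673
dn(u+v) = (dn u·dn v − m·sn u·sn v·cn u·cn v)/D = 0.9892442936636683/0.9949447634019673 = 0.9942705666203944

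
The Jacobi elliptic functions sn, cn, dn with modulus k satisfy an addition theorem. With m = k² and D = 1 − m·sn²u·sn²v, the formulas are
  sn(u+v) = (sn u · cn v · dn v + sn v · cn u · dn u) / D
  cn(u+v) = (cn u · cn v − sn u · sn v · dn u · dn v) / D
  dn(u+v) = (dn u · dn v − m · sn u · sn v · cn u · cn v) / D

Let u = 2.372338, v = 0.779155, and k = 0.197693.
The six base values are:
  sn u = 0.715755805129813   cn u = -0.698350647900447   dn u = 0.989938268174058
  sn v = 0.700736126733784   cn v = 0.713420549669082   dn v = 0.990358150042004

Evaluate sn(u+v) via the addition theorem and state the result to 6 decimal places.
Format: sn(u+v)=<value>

sn(u+v)=0.021487

m = k² = 0.039082522249
D = 1 − m·sn²u·sn²v = 0.9901684643467375
sn(u+v) = (sn u·cn v·dn v + sn v·cn u·dn u)/D = 0.02127571106270146/0.9901684643467375 = 0.02148696088471984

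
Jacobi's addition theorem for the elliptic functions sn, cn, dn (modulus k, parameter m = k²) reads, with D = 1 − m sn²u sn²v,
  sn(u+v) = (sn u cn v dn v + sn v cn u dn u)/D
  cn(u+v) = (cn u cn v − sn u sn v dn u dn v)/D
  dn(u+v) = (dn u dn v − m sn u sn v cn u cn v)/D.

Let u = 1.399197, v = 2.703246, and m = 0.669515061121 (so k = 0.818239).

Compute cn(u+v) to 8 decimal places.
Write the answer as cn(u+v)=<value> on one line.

sn u = 0.9285624638301794, cn u = 0.3711761721415139, dn u = 0.6501732084710933
sn v = 0.9193040165744023, cn v = -0.3935481229915485, dn v = 0.6589229964939487
m = k² = 0.669515061121
D = 1 − m·sn²u·sn²v = 0.5121335941035589
cn(u+v) = (cn u·cn v − sn u·sn v·dn u·dn v)/D = -0.5117833111299905/0.5121335941035589 = -0.999316032032264

cn(u+v)=-0.99931603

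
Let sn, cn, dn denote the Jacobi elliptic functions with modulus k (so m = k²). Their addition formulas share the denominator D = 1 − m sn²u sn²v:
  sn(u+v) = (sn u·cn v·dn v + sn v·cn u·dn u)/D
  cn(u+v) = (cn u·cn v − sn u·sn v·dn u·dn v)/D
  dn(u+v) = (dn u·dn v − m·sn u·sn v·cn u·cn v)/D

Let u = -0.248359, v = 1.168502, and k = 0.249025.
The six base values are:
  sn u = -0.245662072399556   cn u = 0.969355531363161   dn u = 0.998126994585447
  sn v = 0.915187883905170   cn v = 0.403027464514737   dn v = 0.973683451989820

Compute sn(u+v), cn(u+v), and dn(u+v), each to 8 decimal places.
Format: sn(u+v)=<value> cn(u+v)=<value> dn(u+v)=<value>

m = k² = 0.062013450625
D = 1 − m·sn²u·sn²v = 0.9968653962862599
sn(u+v) = (sn u·cn v·dn v + sn v·cn u·dn u)/D = 0.789077816324154/0.9968653962862599 = 0.7915590402313076
cn(u+v) = (cn u·cn v − sn u·sn v·dn u·dn v)/D = 0.6091771647871141/0.9968653962862599 = 0.6110926982284203
dn(u+v) = (dn u·dn v − m·sn u·sn v·cn u·cn v)/D = 0.9773066702685362/0.9968653962862599 = 0.9803797723438007

sn(u+v)=0.79155904 cn(u+v)=0.61109270 dn(u+v)=0.98037977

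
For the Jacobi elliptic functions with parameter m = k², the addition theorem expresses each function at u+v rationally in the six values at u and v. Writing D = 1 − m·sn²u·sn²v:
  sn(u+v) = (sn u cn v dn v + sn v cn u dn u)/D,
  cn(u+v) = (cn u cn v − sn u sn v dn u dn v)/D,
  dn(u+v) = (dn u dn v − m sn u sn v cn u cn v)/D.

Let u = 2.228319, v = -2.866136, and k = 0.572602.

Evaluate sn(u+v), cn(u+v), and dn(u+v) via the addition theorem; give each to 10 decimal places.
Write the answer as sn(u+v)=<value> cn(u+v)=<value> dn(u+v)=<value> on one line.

sn u = 0.9157437470314375, cn u = -0.4017628526541779, dn u = 0.8514987082062222
sn v = -0.5516231589445215, cn v = -0.8340934543059711, dn v = 0.9488056330681414
m = k² = 0.327873050404
D = 1 − m·sn²u·sn²v = 0.9163359995351873
sn(u+v) = (sn u·cn v·dn v + sn v·cn u·dn u)/D = -0.5360022094581922/0.9163359995351873 = -0.5849406874007788
cn(u+v) = (cn u·cn v − sn u·sn v·dn u·dn v)/D = 0.7432182018089217/0.9163359995351873 = 0.8110760705526358
dn(u+v) = (dn u·dn v − m·sn u·sn v·cn u·cn v)/D = 0.8634085195164083/0.9163359995351873 = 0.9422400952864162

sn(u+v)=-0.5849406874 cn(u+v)=0.8110760706 dn(u+v)=0.9422400953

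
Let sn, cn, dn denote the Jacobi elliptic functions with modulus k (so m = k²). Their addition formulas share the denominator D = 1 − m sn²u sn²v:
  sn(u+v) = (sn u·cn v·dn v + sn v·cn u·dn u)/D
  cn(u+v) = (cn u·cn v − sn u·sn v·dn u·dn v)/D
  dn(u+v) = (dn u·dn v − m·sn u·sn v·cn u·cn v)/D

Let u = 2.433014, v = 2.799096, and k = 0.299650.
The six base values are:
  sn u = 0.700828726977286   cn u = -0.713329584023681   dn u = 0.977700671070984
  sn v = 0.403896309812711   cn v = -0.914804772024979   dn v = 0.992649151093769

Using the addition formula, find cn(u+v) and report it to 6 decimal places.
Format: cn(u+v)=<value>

m = k² = 0.0897901225
D = 1 − m·sn²u·sn²v = 0.9928056406733918
cn(u+v) = (cn u·cn v − sn u·sn v·dn u·dn v)/D = 0.3778416142825839/0.9928056406733918 = 0.380579640972129

cn(u+v)=0.380580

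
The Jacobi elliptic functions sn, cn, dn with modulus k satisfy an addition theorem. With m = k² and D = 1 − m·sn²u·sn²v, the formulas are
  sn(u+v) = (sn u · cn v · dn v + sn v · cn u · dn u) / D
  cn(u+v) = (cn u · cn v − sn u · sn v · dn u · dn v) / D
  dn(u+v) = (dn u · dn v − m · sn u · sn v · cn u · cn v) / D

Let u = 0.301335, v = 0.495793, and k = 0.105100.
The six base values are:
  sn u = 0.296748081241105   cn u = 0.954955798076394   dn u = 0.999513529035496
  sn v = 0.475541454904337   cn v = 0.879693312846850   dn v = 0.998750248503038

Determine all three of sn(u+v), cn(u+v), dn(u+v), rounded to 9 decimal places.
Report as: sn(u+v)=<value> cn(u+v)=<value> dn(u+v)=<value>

m = k² = 0.01104601
D = 1 − m·sn²u·sn²v = 0.9997800327449154
sn(u+v) = (sn u·cn v·dn v + sn v·cn u·dn u)/D = 0.7146212112825041/0.9997800327449154 = 0.7147784391337541
cn(u+v) = (cn u·cn v − sn u·sn v·dn u·dn v)/D = 0.6991971383383592/0.9997800327449154 = 0.6993509726521542
dn(u+v) = (dn u·dn v − m·sn u·sn v·cn u·cn v)/D = 0.9969549132718828/0.9997800327449154 = 0.9971742589564665

sn(u+v)=0.714778439 cn(u+v)=0.699350973 dn(u+v)=0.997174259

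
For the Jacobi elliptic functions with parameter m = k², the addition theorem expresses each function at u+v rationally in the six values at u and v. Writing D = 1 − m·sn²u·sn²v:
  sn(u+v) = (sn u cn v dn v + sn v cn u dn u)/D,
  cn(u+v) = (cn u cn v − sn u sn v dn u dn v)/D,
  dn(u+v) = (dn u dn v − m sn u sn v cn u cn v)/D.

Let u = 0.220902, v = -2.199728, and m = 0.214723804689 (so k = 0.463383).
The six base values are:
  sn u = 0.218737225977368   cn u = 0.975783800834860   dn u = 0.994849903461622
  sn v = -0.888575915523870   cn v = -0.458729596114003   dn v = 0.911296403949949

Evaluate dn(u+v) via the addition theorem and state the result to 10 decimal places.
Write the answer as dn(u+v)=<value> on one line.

m = k² = 0.214723804689
D = 1 − m·sn²u·sn²v = 0.991888247909197
dn(u+v) = (dn u·dn v − m·sn u·sn v·cn u·cn v)/D = 0.8879218093177324/0.991888247909197 = 0.8951833144402955

dn(u+v)=0.8951833144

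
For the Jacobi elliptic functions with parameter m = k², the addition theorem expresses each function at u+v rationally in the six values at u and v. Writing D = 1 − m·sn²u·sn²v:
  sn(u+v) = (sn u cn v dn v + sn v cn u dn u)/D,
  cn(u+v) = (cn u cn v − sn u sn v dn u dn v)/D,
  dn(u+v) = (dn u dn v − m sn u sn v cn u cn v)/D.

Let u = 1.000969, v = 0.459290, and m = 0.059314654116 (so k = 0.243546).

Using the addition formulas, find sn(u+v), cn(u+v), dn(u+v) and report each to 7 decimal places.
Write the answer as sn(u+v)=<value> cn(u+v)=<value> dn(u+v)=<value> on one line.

sn u = 0.8375962186210448, cn u = 0.5462898265131129, dn u = 0.9789723033980497
sn v = 0.4424890039481365, cn v = 0.8967739299204599, dn v = 0.9941762405233961
m = k² = 0.059314654116
D = 1 − m·sn²u·sn²v = 0.9918522745983219
sn(u+v) = (sn u·cn v·dn v + sn v·cn u·dn u)/D = 0.9834043003848237/0.9918522745983219 = 0.9914826285830524
cn(u+v) = (cn u·cn v − sn u·sn v·dn u·dn v)/D = 0.1291778487609247/0.9918522745983219 = 0.1302390003725493
dn(u+v) = (dn u·dn v − m·sn u·sn v·cn u·cn v)/D = 0.9625012626465339/0.9918522745983219 = 0.9704078795769516

sn(u+v)=0.9914826 cn(u+v)=0.1302390 dn(u+v)=0.9704079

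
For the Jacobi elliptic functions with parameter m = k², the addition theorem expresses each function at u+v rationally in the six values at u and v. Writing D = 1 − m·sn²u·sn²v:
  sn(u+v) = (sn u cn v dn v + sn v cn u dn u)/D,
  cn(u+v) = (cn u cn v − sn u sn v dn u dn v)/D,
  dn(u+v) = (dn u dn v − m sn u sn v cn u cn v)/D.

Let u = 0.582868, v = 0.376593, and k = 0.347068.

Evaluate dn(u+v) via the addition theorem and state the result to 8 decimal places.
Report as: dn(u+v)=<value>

sn u = 0.5473207682377913, cn u = 0.8369229215737814, dn u = 0.9817923094663841
sn v = 0.366785689969756, cn v = 0.9303054646907165, dn v = 0.9918643143037866
m = k² = 0.120456196624
D = 1 − m·sn²u·sn²v = 0.9951455752985806
dn(u+v) = (dn u·dn v − m·sn u·sn v·cn u·cn v)/D = 0.9549771762292744/0.9951455752985806 = 0.9596356552585242

dn(u+v)=0.95963566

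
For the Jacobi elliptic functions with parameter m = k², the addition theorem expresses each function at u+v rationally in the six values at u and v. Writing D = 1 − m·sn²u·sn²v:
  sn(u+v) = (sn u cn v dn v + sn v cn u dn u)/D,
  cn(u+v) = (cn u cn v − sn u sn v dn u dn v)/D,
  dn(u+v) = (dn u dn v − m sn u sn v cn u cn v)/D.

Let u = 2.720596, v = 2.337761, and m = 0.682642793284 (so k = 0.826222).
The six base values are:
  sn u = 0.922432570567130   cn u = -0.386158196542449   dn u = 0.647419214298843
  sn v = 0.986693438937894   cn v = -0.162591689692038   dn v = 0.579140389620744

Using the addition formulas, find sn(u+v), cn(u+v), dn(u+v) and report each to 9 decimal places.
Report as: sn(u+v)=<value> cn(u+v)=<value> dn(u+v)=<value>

sn(u+v)=-0.767626135 cn(u+v)=-0.640897899 dn(u+v)=0.773144756

m = k² = 0.682642793284
D = 1 − m·sn²u·sn²v = 0.4345069797454202
sn(u+v) = (sn u·cn v·dn v + sn v·cn u·dn u)/D = -0.3335389134592704/0.4345069797454202 = -0.7676261349235231
cn(u+v) = (cn u·cn v − sn u·sn v·dn u·dn v)/D = -0.2784746104331529/0.4345069797454202 = -0.6408978990310182
dn(u+v) = (dn u·dn v − m·sn u·sn v·cn u·cn v)/D = 0.3359367928873517/0.4345069797454202 = 0.773144756119174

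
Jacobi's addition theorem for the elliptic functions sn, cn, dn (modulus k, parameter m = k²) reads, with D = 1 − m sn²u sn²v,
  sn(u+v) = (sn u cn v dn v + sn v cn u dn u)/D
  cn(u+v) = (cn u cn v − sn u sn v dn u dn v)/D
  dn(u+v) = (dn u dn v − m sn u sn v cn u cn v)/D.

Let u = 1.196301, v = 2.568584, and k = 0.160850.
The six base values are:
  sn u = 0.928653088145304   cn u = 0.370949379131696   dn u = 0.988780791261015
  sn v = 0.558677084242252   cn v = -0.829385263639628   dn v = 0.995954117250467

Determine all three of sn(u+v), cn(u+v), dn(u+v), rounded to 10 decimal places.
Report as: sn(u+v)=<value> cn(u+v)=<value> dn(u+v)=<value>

m = k² = 0.0258727225
D = 1 − m·sn²u·sn²v = 0.9930358059979487
sn(u+v) = (sn u·cn v·dn v + sn v·cn u·dn u)/D = -0.5621791637671441/0.9930358059979487 = -0.5661217454311062
cn(u+v) = (cn u·cn v − sn u·sn v·dn u·dn v)/D = -0.8185809060930203/0.9930358059979487 = -0.8243216419274929
dn(u+v) = (dn u·dn v − m·sn u·sn v·cn u·cn v)/D = 0.9889100852693441/0.9930358059979487 = 0.9958453454511054

sn(u+v)=-0.5661217454 cn(u+v)=-0.8243216419 dn(u+v)=0.9958453455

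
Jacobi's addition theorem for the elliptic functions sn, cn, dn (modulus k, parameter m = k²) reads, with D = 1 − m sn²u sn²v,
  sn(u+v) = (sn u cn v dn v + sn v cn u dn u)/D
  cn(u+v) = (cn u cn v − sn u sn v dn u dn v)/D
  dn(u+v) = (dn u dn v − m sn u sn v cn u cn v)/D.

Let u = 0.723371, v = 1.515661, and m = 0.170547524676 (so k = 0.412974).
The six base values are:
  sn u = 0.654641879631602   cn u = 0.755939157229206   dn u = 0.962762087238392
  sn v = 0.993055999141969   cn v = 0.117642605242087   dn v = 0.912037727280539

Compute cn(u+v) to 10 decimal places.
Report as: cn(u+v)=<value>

cn(u+v)=-0.5193350992

m = k² = 0.170547524676
D = 1 − m·sn²u·sn²v = 0.9279223747528418
cn(u+v) = (cn u·cn v − sn u·sn v·dn u·dn v)/D = -0.4819026585107107/0.9279223747528418 = -0.5193350991661006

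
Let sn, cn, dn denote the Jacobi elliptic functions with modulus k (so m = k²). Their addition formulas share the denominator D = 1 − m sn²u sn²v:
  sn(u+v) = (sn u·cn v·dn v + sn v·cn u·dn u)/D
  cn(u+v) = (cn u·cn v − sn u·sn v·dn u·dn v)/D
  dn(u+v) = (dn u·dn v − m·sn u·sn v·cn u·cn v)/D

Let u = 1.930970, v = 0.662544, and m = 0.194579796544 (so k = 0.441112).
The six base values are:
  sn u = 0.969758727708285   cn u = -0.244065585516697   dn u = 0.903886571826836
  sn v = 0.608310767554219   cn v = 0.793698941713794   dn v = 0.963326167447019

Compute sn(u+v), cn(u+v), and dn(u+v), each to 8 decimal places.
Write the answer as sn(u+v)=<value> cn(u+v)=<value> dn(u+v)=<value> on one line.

m = k² = 0.194579796544
D = 1 − m·sn²u·sn²v = 0.9322863621530308
sn(u+v) = (sn u·cn v·dn v + sn v·cn u·dn u)/D = 0.6072707744607365/0.9322863621530308 = 0.6513779447103568
cn(u+v) = (cn u·cn v − sn u·sn v·dn u·dn v)/D = -0.7073754784712213/0.9322863621530308 = -0.7587534336956317
dn(u+v) = (dn u·dn v − m·sn u·sn v·cn u·cn v)/D = 0.8929732095783193/0.9322863621530308 = 0.9578314623374718

sn(u+v)=0.65137794 cn(u+v)=-0.75875343 dn(u+v)=0.95783146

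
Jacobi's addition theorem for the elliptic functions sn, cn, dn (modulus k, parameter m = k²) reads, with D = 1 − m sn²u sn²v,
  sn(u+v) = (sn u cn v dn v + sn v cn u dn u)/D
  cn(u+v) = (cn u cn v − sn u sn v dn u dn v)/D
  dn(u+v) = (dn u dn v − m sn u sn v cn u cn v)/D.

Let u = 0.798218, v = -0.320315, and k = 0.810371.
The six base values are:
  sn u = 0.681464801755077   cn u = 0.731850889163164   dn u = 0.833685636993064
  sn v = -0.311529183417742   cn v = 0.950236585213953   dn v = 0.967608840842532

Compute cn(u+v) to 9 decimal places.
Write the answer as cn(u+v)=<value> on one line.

m = k² = 0.656701157641
D = 1 − m·sn²u·sn²v = 0.9704026987127678
cn(u+v) = (cn u·cn v − sn u·sn v·dn u·dn v)/D = 0.8666869049696517/0.9704026987127678 = 0.8931208725195278

cn(u+v)=0.893120873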